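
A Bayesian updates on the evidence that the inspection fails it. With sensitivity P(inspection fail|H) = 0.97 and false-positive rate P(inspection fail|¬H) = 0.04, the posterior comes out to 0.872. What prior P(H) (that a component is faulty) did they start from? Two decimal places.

P(H) = 0.22

In odds form, posterior odds = prior odds × likelihood ratio, so prior odds = posterior odds ÷ LR.
Posterior odds = 0.872/(1−0.872) = 6.8125. LR = 0.97/0.04 = 24.2500.
Prior odds = 6.8125/24.2500 = 0.2809, so P(H) = 0.2809/(1+0.2809) ≈ 0.22.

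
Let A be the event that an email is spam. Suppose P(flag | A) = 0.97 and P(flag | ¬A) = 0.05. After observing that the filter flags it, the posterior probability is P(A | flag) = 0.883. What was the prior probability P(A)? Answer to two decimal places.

P(A) = 0.28

Bayes' rule in odds form gives O(A|E) = O(A)·[P(E|A)/P(E|¬A)], hence O(A) = O(A|E)/LR.
Posterior odds = 0.883/(1−0.883) = 7.5470. LR = 0.97/0.05 = 19.4000.
Prior odds = 7.5470/19.4000 = 0.3890, so P(A) = 0.3890/(1+0.3890) ≈ 0.28.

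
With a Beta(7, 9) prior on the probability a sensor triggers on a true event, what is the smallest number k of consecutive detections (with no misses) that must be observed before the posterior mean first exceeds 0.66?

k = 11

After k detections and 0 misses the posterior is Beta(7+k, 9), with mean (7+k)/(7+9+k).
Set (7+k)/(16+k) > 0.66 and solve: k > (0.66·16 − 7)/(1 − 0.66) = 10.471.
The smallest integer exceeding 10.471 is 11.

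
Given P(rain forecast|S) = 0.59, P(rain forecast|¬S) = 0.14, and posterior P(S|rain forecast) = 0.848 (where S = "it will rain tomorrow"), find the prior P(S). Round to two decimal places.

In odds form, posterior odds = prior odds × likelihood ratio, so prior odds = posterior odds ÷ LR.
Posterior odds = 0.848/(1−0.848) = 5.5789. LR = 0.59/0.14 = 4.2143.
Prior odds = 5.5789/4.2143 = 1.3238, so P(S) = 1.3238/(1+1.3238) ≈ 0.57.

P(S) = 0.57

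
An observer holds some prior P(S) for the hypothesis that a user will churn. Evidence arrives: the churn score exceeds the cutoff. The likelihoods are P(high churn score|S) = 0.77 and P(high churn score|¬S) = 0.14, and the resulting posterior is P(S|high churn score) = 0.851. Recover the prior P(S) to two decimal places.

In odds form, posterior odds = prior odds × likelihood ratio, so prior odds = posterior odds ÷ LR.
Posterior odds = 0.851/(1−0.851) = 5.7114. LR = 0.77/0.14 = 5.5000.
Prior odds = 5.7114/5.5000 = 1.0384, so P(S) = 1.0384/(1+1.0384) ≈ 0.51.

P(S) = 0.51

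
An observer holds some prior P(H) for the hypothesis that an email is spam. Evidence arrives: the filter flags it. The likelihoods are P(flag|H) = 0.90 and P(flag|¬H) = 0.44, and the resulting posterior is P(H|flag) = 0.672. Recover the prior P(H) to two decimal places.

In odds form, posterior odds = prior odds × likelihood ratio, so prior odds = posterior odds ÷ LR.
Posterior odds = 0.672/(1−0.672) = 2.0488. LR = 0.90/0.44 = 2.0455.
Prior odds = 2.0488/2.0455 = 1.0016, so P(H) = 1.0016/(1+1.0016) ≈ 0.50.

P(H) = 0.50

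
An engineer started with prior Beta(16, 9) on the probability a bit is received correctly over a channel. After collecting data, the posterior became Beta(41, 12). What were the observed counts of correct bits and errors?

25 correct bits and 3 errors

Beta is conjugate to the binomial likelihood: posterior = Beta(α+s, β+f).
So s = 41 − 16 = 25 and f = 12 − 9 = 3.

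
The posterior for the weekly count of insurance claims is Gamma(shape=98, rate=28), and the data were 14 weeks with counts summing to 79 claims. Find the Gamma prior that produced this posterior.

Gamma–Poisson conjugacy: posterior shape = α + Σxᵢ, posterior rate = β + n.
So α = 98 − 79 = 19 and β = 28 − 14 = 14.

Gamma(shape=19, rate=14)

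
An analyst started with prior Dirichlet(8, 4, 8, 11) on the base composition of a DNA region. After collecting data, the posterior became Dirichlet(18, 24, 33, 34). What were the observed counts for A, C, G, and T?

For a Dirichlet(α) prior with multinomial counts c, the posterior is Dirichlet(α + c) componentwise.
Counts are posterior − prior componentwise: 18−8=10, 24−4=20, 33−8=25, 34−11=23.

counts (10, 20, 25, 23)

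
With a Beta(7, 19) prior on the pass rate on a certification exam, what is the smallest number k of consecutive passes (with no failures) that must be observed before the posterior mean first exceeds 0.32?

k = 2

After k passes and 0 failures the posterior is Beta(7+k, 19), with mean (7+k)/(7+19+k).
Set (7+k)/(26+k) > 0.32 and solve: k > (0.32·26 − 7)/(1 − 0.32) = 1.941.
The smallest integer exceeding 1.941 is 2, and checking k=2: (9)/(28) = 0.3214 > 0.32.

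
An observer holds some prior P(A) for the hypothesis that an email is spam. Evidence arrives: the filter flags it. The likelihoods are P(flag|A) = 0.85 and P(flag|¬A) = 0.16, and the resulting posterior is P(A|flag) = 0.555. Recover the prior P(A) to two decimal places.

P(A) = 0.19

In odds form, posterior odds = prior odds × likelihood ratio, so prior odds = posterior odds ÷ LR.
Posterior odds = 0.555/(1−0.555) = 1.2472. LR = 0.85/0.16 = 5.3125.
Prior odds = 1.2472/5.3125 = 0.2348, so P(A) = 0.2348/(1+0.2348) ≈ 0.19.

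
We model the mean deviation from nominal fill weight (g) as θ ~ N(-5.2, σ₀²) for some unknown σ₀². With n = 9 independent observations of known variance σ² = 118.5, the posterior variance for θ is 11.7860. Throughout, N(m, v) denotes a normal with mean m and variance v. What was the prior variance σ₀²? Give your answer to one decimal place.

σ₀² = 112.4

For the Normal–Normal model with known σ², precisions add: τ_n = τ₀ + n/σ².
So 1/σ₀² = 1/11.7860 − 9/118.5 = 0.084846 − 0.075949 = 0.008897.
Hence σ₀² = 1/0.008897 ≈ 112.4.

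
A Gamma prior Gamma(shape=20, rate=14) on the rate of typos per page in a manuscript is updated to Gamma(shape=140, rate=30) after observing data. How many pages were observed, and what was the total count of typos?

n = 16 pages with total 120 typos

A Gamma(α, β) prior (rate parametrization) on a Poisson rate with n observations summing to S gives posterior Gamma(α+S, β+n).
Matching: Σxᵢ = 140 − 20 = 120 and n = 30 − 14 = 16.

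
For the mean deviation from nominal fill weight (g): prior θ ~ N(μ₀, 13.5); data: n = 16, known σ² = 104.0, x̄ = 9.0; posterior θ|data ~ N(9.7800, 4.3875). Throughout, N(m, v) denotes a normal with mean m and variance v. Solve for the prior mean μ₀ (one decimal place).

With known observation variance, the Normal–Normal posterior has precision τ_n = τ₀ + n/σ² and mean μ_n = (τ₀μ₀ + (n/σ²)x̄)/τ_n.
Here τ₀ = 1/13.5 = 0.074074 and τ_data = 16/104.0 = 0.153846, so τ_n = 0.227920.
Rearranging for μ₀: μ₀ = (μ_n·τ_n − τ_data·x̄)/τ₀ = (9.7800·0.227920 − 0.153846·9.0) / 0.074074 = 0.844444/0.074074 ≈ 11.4.

μ₀ = 11.4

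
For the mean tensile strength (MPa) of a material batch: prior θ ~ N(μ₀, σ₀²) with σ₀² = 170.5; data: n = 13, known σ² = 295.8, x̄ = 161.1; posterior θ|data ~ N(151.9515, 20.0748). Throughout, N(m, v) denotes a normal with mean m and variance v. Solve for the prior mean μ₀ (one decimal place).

μ₀ = 83.4

The posterior mean is a precision-weighted average: μ_n = (τ₀μ₀ + τ_data·x̄)/(τ₀+τ_data), with τ₀=1/σ₀² and τ_data=n/σ².
Here τ₀ = 1/170.5 = 0.005865 and τ_data = 13/295.8 = 0.043949, so τ_n = 0.049814.
Rearranging for μ₀: μ₀ = (μ_n·τ_n − τ_data·x̄)/τ₀ = (151.9515·0.049814 − 0.043949·161.1) / 0.005865 = 0.489128/0.005865 ≈ 83.4.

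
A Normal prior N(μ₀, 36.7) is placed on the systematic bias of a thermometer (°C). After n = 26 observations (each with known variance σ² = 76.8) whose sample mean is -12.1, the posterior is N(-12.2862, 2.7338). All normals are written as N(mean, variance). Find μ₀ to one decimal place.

μ₀ = -14.6

The posterior mean is a precision-weighted average: μ_n = (τ₀μ₀ + τ_data·x̄)/(τ₀+τ_data), with τ₀=1/σ₀² and τ_data=n/σ².
Here τ₀ = 1/36.7 = 0.027248 and τ_data = 26/76.8 = 0.338542, so τ_n = 0.365790.
Rearranging for μ₀: μ₀ = (μ_n·τ_n − τ_data·x̄)/τ₀ = (-12.2862·0.365790 − 0.338542·-12.1) / 0.027248 = -0.397811/0.027248 ≈ -14.6.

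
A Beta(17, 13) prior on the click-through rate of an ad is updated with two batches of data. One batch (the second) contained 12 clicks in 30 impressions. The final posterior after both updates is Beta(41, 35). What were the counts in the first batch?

12 clicks and 4 non-clicks

Sequential conjugate updates are equivalent to a single update on the pooled data, so total successes = posterior α − prior α and total failures = posterior β − prior β.
Total across both batches: 41−17=24 clicks, 35−13=22 non-clicks.
Subtract the second batch: 24−12=12 clicks and 22−18=4 non-clicks.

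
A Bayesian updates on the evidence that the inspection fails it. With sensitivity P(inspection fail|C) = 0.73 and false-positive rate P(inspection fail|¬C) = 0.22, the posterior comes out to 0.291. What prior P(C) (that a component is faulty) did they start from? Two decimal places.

P(C) = 0.11

In odds form, posterior odds = prior odds × likelihood ratio, so prior odds = posterior odds ÷ LR.
Posterior odds = 0.291/(1−0.291) = 0.4104. LR = 0.73/0.22 = 3.3182.
Prior odds = 0.4104/3.3182 = 0.1237, so P(C) = 0.1237/(1+0.1237) ≈ 0.11.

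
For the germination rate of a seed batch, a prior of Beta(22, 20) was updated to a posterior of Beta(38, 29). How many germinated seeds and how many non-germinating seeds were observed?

16 germinated seeds and 9 non-germinating seeds

Beta is conjugate to the binomial likelihood: posterior = Beta(α+s, β+f).
So s = 38 − 22 = 16 and f = 29 − 20 = 9.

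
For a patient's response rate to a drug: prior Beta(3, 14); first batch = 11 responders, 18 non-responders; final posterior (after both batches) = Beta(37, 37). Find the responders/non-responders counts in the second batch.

Sequential conjugate updates are equivalent to a single update on the pooled data, so total successes = posterior α − prior α and total failures = posterior β − prior β.
Total across both batches: 37−3=34 responders, 37−14=23 non-responders.
Subtract the first batch: 34−11=23 responders and 23−18=5 non-responders.

23 responders and 5 non-responders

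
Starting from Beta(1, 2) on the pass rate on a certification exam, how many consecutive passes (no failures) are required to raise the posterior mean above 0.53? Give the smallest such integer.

k = 2

After k passes and 0 failures the posterior is Beta(1+k, 2), with mean (1+k)/(1+2+k).
Set (1+k)/(3+k) > 0.53 and solve: k > (0.53·3 − 1)/(1 − 0.53) = 1.255.
The smallest integer exceeding 1.255 is 2.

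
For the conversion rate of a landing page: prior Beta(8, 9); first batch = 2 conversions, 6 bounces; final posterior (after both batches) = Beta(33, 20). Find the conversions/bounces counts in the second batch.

Because Beta–binomial updating is additive in the counts, the combined data contributed (α_post−α_prior, β_post−β_prior) successes and failures.
Total across both batches: 33−8=25 conversions, 20−9=11 bounces.
Subtract the first batch: 25−2=23 conversions and 11−6=5 bounces.

23 conversions and 5 bounces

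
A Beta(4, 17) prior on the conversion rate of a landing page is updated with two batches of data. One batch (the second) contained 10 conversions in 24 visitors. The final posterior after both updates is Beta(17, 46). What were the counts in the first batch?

Sequential conjugate updates are equivalent to a single update on the pooled data, so total successes = posterior α − prior α and total failures = posterior β − prior β.
Total across both batches: 17−4=13 conversions, 46−17=29 bounces.
Subtract the second batch: 13−10=3 conversions and 29−14=15 bounces.

3 conversions and 15 bounces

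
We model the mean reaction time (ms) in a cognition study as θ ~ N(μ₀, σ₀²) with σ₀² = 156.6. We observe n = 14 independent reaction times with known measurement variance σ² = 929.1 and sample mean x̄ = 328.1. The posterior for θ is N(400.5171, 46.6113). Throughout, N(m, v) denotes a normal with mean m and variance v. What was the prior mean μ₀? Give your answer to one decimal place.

With known observation variance, the Normal–Normal posterior has precision τ_n = τ₀ + n/σ² and mean μ_n = (τ₀μ₀ + (n/σ²)x̄)/τ_n.
Here τ₀ = 1/156.6 = 0.006386 and τ_data = 14/929.1 = 0.015068, so τ_n = 0.021454.
Rearranging for μ₀: μ₀ = (μ_n·τ_n − τ_data·x̄)/τ₀ = (400.5171·0.021454 − 0.015068·328.1) / 0.006386 = 3.648883/0.006386 ≈ 571.4.

μ₀ = 571.4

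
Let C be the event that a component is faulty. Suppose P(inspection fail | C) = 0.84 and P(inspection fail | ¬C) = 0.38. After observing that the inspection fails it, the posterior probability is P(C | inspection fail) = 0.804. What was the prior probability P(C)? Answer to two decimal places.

P(C) = 0.65

In odds form, posterior odds = prior odds × likelihood ratio, so prior odds = posterior odds ÷ LR.
Posterior odds = 0.804/(1−0.804) = 4.1020. LR = 0.84/0.38 = 2.2105.
Prior odds = 4.1020/2.2105 = 1.8557, so P(C) = 1.8557/(1+1.8557) ≈ 0.65.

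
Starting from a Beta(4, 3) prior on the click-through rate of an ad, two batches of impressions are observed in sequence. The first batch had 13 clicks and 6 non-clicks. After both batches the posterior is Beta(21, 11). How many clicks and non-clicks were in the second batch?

4 clicks and 2 non-clicks

Sequential conjugate updates are equivalent to a single update on the pooled data, so total successes = posterior α − prior α and total failures = posterior β − prior β.
Total across both batches: 21−4=17 clicks, 11−3=8 non-clicks.
Subtract the first batch: 17−13=4 clicks and 8−6=2 non-clicks.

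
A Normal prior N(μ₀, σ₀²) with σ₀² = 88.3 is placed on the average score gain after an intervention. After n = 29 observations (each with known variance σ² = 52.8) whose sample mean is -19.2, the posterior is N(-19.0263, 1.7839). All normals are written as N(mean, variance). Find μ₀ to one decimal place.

The posterior mean is a precision-weighted average: μ_n = (τ₀μ₀ + τ_data·x̄)/(τ₀+τ_data), with τ₀=1/σ₀² and τ_data=n/σ².
Here τ₀ = 1/88.3 = 0.011325 and τ_data = 29/52.8 = 0.549242, so τ_n = 0.560567.
Rearranging for μ₀: μ₀ = (μ_n·τ_n − τ_data·x̄)/τ₀ = (-19.0263·0.560567 − 0.549242·-19.2) / 0.011325 = -0.120070/0.011325 ≈ -10.6.

μ₀ = -10.6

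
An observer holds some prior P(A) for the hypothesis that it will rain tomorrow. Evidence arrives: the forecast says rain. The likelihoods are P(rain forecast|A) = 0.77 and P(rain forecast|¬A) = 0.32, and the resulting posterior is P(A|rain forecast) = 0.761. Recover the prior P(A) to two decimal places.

In odds form, posterior odds = prior odds × likelihood ratio, so prior odds = posterior odds ÷ LR.
Posterior odds = 0.761/(1−0.761) = 3.1841. LR = 0.77/0.32 = 2.4062.
Prior odds = 3.1841/2.4062 = 1.3233, so P(A) = 1.3233/(1+1.3233) ≈ 0.57.

P(A) = 0.57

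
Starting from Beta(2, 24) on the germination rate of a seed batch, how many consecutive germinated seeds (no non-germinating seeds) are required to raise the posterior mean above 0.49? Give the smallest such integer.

After k germinated seeds and 0 non-germinating seeds the posterior is Beta(2+k, 24), with mean (2+k)/(2+24+k).
Set (2+k)/(26+k) > 0.49 and solve: k > (0.49·26 − 2)/(1 − 0.49) = 21.059.
The smallest integer exceeding 21.059 is 22.

k = 22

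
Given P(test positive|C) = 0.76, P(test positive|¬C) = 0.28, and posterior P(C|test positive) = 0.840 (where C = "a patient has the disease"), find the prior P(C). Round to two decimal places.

P(C) = 0.66

Bayes' rule in odds form gives O(C|E) = O(C)·[P(E|C)/P(E|¬C)], hence O(C) = O(C|E)/LR.
Posterior odds = 0.840/(1−0.840) = 5.2500. LR = 0.76/0.28 = 2.7143.
Prior odds = 5.2500/2.7143 = 1.9342, so P(C) = 1.9342/(1+1.9342) ≈ 0.66.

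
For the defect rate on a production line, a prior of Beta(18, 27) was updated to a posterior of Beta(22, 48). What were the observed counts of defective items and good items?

4 defective items and 21 good items

A Beta(a, b) prior with s successes and f failures in binomial data gives a Beta(a+s, b+f) posterior.
So s = 22 − 18 = 4 and f = 48 − 27 = 21.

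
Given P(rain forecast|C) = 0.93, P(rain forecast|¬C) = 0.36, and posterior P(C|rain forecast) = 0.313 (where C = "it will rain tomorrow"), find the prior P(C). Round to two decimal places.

In odds form, posterior odds = prior odds × likelihood ratio, so prior odds = posterior odds ÷ LR.
Posterior odds = 0.313/(1−0.313) = 0.4556. LR = 0.93/0.36 = 2.5833.
Prior odds = 0.4556/2.5833 = 0.1764, so P(C) = 0.1764/(1+0.1764) ≈ 0.15.

P(C) = 0.15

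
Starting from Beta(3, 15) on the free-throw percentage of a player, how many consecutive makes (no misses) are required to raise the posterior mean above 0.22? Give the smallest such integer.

After k makes and 0 misses the posterior is Beta(3+k, 15), with mean (3+k)/(3+15+k).
Set (3+k)/(18+k) > 0.22 and solve: k > (0.22·18 − 3)/(1 − 0.22) = 1.231.
The smallest integer exceeding 1.231 is 2.

k = 2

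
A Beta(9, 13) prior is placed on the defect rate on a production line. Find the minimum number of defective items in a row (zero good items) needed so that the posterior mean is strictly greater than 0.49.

k = 4

After k defective items and 0 good items the posterior is Beta(9+k, 13), with mean (9+k)/(9+13+k).
Set (9+k)/(22+k) > 0.49 and solve: k > (0.49·22 − 9)/(1 − 0.49) = 3.490.
The smallest integer exceeding 3.490 is 4.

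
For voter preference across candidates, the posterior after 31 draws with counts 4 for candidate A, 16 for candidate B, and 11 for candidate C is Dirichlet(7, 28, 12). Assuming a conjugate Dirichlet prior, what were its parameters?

For a Dirichlet(α) prior with multinomial counts c, the posterior is Dirichlet(α + c) componentwise.
Subtract each count from the matching posterior parameter: 7−4=3, 28−16=12, 12−11=1.

Dirichlet(3, 12, 1)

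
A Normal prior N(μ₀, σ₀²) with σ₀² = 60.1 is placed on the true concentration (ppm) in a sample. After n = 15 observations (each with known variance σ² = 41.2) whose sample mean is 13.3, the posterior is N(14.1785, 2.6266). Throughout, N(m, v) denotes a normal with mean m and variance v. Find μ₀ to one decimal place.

μ₀ = 33.4

The posterior mean is a precision-weighted average: μ_n = (τ₀μ₀ + τ_data·x̄)/(τ₀+τ_data), with τ₀=1/σ₀² and τ_data=n/σ².
Here τ₀ = 1/60.1 = 0.016639 and τ_data = 15/41.2 = 0.364078, so τ_n = 0.380717.
Rearranging for μ₀: μ₀ = (μ_n·τ_n − τ_data·x̄)/τ₀ = (14.1785·0.380717 − 0.364078·13.3) / 0.016639 = 0.555759/0.016639 ≈ 33.4.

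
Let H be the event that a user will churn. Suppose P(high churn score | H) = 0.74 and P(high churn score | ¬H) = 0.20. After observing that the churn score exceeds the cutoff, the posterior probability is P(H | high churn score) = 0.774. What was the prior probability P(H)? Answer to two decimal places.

Bayes' rule in odds form gives O(H|E) = O(H)·[P(E|H)/P(E|¬H)], hence O(H) = O(H|E)/LR.
Posterior odds = 0.774/(1−0.774) = 3.4248. LR = 0.74/0.20 = 3.7000.
Prior odds = 3.4248/3.7000 = 0.9256, so P(H) = 0.9256/(1+0.9256) ≈ 0.48.

P(H) = 0.48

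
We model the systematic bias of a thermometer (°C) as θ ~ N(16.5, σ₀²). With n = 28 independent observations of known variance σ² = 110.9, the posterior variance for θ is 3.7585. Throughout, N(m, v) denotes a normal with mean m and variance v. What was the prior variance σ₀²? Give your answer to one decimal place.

For the Normal–Normal model with known σ², precisions add: τ_n = τ₀ + n/σ².
So 1/σ₀² = 1/3.7585 − 28/110.9 = 0.266064 − 0.252480 = 0.013584.
Hence σ₀² = 1/0.013584 ≈ 73.6.

σ₀² = 73.6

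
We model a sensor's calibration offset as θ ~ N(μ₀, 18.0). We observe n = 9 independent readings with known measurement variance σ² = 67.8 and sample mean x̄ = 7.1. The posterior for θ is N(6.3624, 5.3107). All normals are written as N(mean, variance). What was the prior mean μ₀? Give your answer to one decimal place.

μ₀ = 4.6

The posterior mean is a precision-weighted average: μ_n = (τ₀μ₀ + τ_data·x̄)/(τ₀+τ_data), with τ₀=1/σ₀² and τ_data=n/σ².
Here τ₀ = 1/18.0 = 0.055556 and τ_data = 9/67.8 = 0.132743, so τ_n = 0.188299.
Rearranging for μ₀: μ₀ = (μ_n·τ_n − τ_data·x̄)/τ₀ = (6.3624·0.188299 − 0.132743·7.1) / 0.055556 = 0.255558/0.055556 ≈ 4.6.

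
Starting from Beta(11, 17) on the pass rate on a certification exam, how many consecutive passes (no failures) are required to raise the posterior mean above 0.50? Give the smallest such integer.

After k passes and 0 failures the posterior is Beta(11+k, 17), with mean (11+k)/(11+17+k).
Set (11+k)/(28+k) > 0.50 and solve: k > (0.50·28 − 11)/(1 − 0.50) = 6.000.
The smallest integer exceeding 6.000 is 7, and checking k=7: (18)/(35) = 0.5143 > 0.50.

k = 7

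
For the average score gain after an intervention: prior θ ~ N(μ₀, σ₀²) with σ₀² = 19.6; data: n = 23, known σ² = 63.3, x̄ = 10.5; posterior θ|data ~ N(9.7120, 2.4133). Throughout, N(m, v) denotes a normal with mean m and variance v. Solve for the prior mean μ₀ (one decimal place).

The posterior mean is a precision-weighted average: μ_n = (τ₀μ₀ + τ_data·x̄)/(τ₀+τ_data), with τ₀=1/σ₀² and τ_data=n/σ².
Here τ₀ = 1/19.6 = 0.051020 and τ_data = 23/63.3 = 0.363349, so τ_n = 0.414369.
Rearranging for μ₀: μ₀ = (μ_n·τ_n − τ_data·x̄)/τ₀ = (9.7120·0.414369 − 0.363349·10.5) / 0.051020 = 0.209187/0.051020 ≈ 4.1.

μ₀ = 4.1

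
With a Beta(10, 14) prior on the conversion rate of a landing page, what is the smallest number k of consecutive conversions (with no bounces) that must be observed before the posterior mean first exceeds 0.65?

After k conversions and 0 bounces the posterior is Beta(10+k, 14), with mean (10+k)/(10+14+k).
Set (10+k)/(24+k) > 0.65 and solve: k > (0.65·24 − 10)/(1 − 0.65) = 16.000.
The smallest integer exceeding 16.000 is 17, and checking k=17: (27)/(41) = 0.6585 > 0.65.

k = 17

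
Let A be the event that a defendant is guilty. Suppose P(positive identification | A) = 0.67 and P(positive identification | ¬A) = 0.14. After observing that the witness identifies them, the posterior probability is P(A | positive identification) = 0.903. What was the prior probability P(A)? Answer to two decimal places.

P(A) = 0.66

In odds form, posterior odds = prior odds × likelihood ratio, so prior odds = posterior odds ÷ LR.
Posterior odds = 0.903/(1−0.903) = 9.3093. LR = 0.67/0.14 = 4.7857.
Prior odds = 9.3093/4.7857 = 1.9452, so P(A) = 1.9452/(1+1.9452) ≈ 0.66.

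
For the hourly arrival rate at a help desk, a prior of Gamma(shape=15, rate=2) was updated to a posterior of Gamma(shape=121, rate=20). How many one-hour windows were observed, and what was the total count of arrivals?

n = 18 one-hour windows with total 106 arrivals

A Gamma(α, β) prior (rate parametrization) on a Poisson rate with n observations summing to S gives posterior Gamma(α+S, β+n).
Matching: Σxᵢ = 121 − 15 = 106 and n = 20 − 2 = 18.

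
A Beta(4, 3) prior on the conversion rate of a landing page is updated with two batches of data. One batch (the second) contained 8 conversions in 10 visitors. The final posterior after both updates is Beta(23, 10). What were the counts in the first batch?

Because Beta–binomial updating is additive in the counts, the combined data contributed (α_post−α_prior, β_post−β_prior) successes and failures.
Total across both batches: 23−4=19 conversions, 10−3=7 bounces.
Subtract the second batch: 19−8=11 conversions and 7−2=5 bounces.

11 conversions and 5 bounces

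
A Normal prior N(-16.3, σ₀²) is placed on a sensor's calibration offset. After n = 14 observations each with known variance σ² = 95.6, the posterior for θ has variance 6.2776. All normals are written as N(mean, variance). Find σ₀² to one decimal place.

Posterior precision equals prior precision plus data precision: 1/σ_n² = 1/σ₀² + n/σ².
So 1/σ₀² = 1/6.2776 − 14/95.6 = 0.159297 − 0.146444 = 0.012853.
Hence σ₀² = 1/0.012853 ≈ 77.8.

σ₀² = 77.8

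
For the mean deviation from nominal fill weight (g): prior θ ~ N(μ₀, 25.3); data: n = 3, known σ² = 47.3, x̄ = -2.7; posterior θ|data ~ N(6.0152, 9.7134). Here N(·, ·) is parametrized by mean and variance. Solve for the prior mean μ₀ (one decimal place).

μ₀ = 20.0

The posterior mean is a precision-weighted average: μ_n = (τ₀μ₀ + τ_data·x̄)/(τ₀+τ_data), with τ₀=1/σ₀² and τ_data=n/σ².
Here τ₀ = 1/25.3 = 0.039526 and τ_data = 3/47.3 = 0.063425, so τ_n = 0.102951.
Rearranging for μ₀: μ₀ = (μ_n·τ_n − τ_data·x̄)/τ₀ = (6.0152·0.102951 − 0.063425·-2.7) / 0.039526 = 0.790518/0.039526 ≈ 20.0.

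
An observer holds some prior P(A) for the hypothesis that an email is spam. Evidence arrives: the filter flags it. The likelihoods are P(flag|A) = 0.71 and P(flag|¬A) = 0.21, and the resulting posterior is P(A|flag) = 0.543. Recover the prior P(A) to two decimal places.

P(A) = 0.26

Bayes' rule in odds form gives O(A|E) = O(A)·[P(E|A)/P(E|¬A)], hence O(A) = O(A|E)/LR.
Posterior odds = 0.543/(1−0.543) = 1.1882. LR = 0.71/0.21 = 3.3810.
Prior odds = 1.1882/3.3810 = 0.3514, so P(A) = 0.3514/(1+0.3514) ≈ 0.26.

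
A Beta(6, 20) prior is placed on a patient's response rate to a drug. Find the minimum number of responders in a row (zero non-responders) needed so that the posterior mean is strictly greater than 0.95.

After k responders and 0 non-responders the posterior is Beta(6+k, 20), with mean (6+k)/(6+20+k).
Set (6+k)/(26+k) > 0.95 and solve: k > (0.95·26 − 6)/(1 − 0.95) = 374.000.
The smallest integer exceeding 374.000 is 375.

k = 375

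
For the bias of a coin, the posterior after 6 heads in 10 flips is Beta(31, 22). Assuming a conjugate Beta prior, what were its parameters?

Beta is conjugate to the binomial likelihood: posterior = Beta(α+s, β+f).
So α = 31 − 6 = 25 and β = 22 − 4 = 18.

Beta(25, 18)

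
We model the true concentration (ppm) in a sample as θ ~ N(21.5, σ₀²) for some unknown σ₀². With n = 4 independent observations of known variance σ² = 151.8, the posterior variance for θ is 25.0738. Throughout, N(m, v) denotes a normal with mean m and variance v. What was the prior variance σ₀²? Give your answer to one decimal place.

σ₀² = 73.9

For the Normal–Normal model with known σ², precisions add: τ_n = τ₀ + n/σ².
So 1/σ₀² = 1/25.0738 − 4/151.8 = 0.039882 − 0.026350 = 0.013532.
Hence σ₀² = 1/0.013532 ≈ 73.9.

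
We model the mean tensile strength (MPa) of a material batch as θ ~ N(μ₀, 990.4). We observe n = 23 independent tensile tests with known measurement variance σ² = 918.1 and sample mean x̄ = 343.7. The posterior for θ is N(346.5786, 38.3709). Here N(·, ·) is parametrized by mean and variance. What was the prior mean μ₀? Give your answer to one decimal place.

μ₀ = 418.0

With known observation variance, the Normal–Normal posterior has precision τ_n = τ₀ + n/σ² and mean μ_n = (τ₀μ₀ + (n/σ²)x̄)/τ_n.
Here τ₀ = 1/990.4 = 0.001010 and τ_data = 23/918.1 = 0.025052, so τ_n = 0.026062.
Rearranging for μ₀: μ₀ = (μ_n·τ_n − τ_data·x̄)/τ₀ = (346.5786·0.026062 − 0.025052·343.7) / 0.001010 = 0.422159/0.001010 ≈ 418.0.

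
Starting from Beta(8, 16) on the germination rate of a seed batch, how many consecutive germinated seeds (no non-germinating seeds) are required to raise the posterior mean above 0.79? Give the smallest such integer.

k = 53

After k germinated seeds and 0 non-germinating seeds the posterior is Beta(8+k, 16), with mean (8+k)/(8+16+k).
Set (8+k)/(24+k) > 0.79 and solve: k > (0.79·24 − 8)/(1 − 0.79) = 52.190.
The smallest integer exceeding 52.190 is 53, and checking k=53: (61)/(77) = 0.7922 > 0.79.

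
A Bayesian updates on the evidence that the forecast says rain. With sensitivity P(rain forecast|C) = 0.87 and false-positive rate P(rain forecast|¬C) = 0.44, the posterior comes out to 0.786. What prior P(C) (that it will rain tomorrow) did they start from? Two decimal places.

P(C) = 0.65

In odds form, posterior odds = prior odds × likelihood ratio, so prior odds = posterior odds ÷ LR.
Posterior odds = 0.786/(1−0.786) = 3.6729. LR = 0.87/0.44 = 1.9773.
Prior odds = 3.6729/1.9773 = 1.8575, so P(C) = 1.8575/(1+1.8575) ≈ 0.65.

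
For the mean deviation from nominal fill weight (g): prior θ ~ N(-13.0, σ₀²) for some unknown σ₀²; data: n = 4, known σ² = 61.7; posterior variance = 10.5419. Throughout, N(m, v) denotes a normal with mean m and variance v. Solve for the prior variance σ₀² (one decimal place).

Posterior precision equals prior precision plus data precision: 1/σ_n² = 1/σ₀² + n/σ².
So 1/σ₀² = 1/10.5419 − 4/61.7 = 0.094860 − 0.064830 = 0.030030.
Hence σ₀² = 1/0.030030 ≈ 33.3.

σ₀² = 33.3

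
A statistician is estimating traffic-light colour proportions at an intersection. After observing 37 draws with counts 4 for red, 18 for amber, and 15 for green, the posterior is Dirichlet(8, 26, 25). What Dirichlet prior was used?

For a Dirichlet(α) prior with multinomial counts c, the posterior is Dirichlet(α + c) componentwise.
Subtract each count from the matching posterior parameter: 8−4=4, 26−18=8, 25−15=10.

Dirichlet(4, 8, 10)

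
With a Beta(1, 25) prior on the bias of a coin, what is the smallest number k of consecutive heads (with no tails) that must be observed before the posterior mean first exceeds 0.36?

k = 14

After k heads and 0 tails the posterior is Beta(1+k, 25), with mean (1+k)/(1+25+k).
Set (1+k)/(26+k) > 0.36 and solve: k > (0.36·26 − 1)/(1 − 0.36) = 13.062.
The smallest integer exceeding 13.062 is 14, and checking k=14: (15)/(40) = 0.3750 > 0.36.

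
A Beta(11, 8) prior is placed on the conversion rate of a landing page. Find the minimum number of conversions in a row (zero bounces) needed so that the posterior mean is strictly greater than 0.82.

After k conversions and 0 bounces the posterior is Beta(11+k, 8), with mean (11+k)/(11+8+k).
Set (11+k)/(19+k) > 0.82 and solve: k > (0.82·19 − 11)/(1 − 0.82) = 25.444.
The smallest integer exceeding 25.444 is 26.

k = 26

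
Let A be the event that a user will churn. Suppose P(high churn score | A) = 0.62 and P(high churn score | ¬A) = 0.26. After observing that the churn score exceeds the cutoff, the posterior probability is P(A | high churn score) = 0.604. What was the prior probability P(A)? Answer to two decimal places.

P(A) = 0.39

In odds form, posterior odds = prior odds × likelihood ratio, so prior odds = posterior odds ÷ LR.
Posterior odds = 0.604/(1−0.604) = 1.5253. LR = 0.62/0.26 = 2.3846.
Prior odds = 1.5253/2.3846 = 0.6396, so P(A) = 0.6396/(1+0.6396) ≈ 0.39.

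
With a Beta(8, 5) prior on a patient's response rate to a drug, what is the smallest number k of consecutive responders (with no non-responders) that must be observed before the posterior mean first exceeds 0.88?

After k responders and 0 non-responders the posterior is Beta(8+k, 5), with mean (8+k)/(8+5+k).
Set (8+k)/(13+k) > 0.88 and solve: k > (0.88·13 − 8)/(1 − 0.88) = 28.667.
The smallest integer exceeding 28.667 is 29, and checking k=29: (37)/(42) = 0.8810 > 0.88.

k = 29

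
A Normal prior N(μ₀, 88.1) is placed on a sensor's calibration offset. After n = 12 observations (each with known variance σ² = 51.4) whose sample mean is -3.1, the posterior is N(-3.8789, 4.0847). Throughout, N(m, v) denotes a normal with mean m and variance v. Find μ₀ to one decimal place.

μ₀ = -19.9

The posterior mean is a precision-weighted average: μ_n = (τ₀μ₀ + τ_data·x̄)/(τ₀+τ_data), with τ₀=1/σ₀² and τ_data=n/σ².
Here τ₀ = 1/88.1 = 0.011351 and τ_data = 12/51.4 = 0.233463, so τ_n = 0.244814.
Rearranging for μ₀: μ₀ = (μ_n·τ_n − τ_data·x̄)/τ₀ = (-3.8789·0.244814 − 0.233463·-3.1) / 0.011351 = -0.225874/0.011351 ≈ -19.9.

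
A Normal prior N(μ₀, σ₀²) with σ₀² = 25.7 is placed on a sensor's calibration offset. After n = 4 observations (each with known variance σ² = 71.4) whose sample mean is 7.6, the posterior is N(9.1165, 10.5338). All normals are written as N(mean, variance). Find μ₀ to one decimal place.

μ₀ = 11.3

The posterior mean is a precision-weighted average: μ_n = (τ₀μ₀ + τ_data·x̄)/(τ₀+τ_data), with τ₀=1/σ₀² and τ_data=n/σ².
Here τ₀ = 1/25.7 = 0.038911 and τ_data = 4/71.4 = 0.056022, so τ_n = 0.094933.
Rearranging for μ₀: μ₀ = (μ_n·τ_n − τ_data·x̄)/τ₀ = (9.1165·0.094933 − 0.056022·7.6) / 0.038911 = 0.439689/0.038911 ≈ 11.3.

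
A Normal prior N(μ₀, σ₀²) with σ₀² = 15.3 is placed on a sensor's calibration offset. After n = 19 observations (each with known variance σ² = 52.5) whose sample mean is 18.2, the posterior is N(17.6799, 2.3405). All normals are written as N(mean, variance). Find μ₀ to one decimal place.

μ₀ = 14.8

The posterior mean is a precision-weighted average: μ_n = (τ₀μ₀ + τ_data·x̄)/(τ₀+τ_data), with τ₀=1/σ₀² and τ_data=n/σ².
Here τ₀ = 1/15.3 = 0.065359 and τ_data = 19/52.5 = 0.361905, so τ_n = 0.427264.
Rearranging for μ₀: μ₀ = (μ_n·τ_n − τ_data·x̄)/τ₀ = (17.6799·0.427264 − 0.361905·18.2) / 0.065359 = 0.967314/0.065359 ≈ 14.8.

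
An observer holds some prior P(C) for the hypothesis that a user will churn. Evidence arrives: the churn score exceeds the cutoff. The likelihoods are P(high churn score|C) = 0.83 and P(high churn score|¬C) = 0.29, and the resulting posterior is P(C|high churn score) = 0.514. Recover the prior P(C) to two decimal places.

P(C) = 0.27

Bayes' rule in odds form gives O(C|E) = O(C)·[P(E|C)/P(E|¬C)], hence O(C) = O(C|E)/LR.
Posterior odds = 0.514/(1−0.514) = 1.0576. LR = 0.83/0.29 = 2.8621.
Prior odds = 1.0576/2.8621 = 0.3695, so P(C) = 0.3695/(1+0.3695) ≈ 0.27.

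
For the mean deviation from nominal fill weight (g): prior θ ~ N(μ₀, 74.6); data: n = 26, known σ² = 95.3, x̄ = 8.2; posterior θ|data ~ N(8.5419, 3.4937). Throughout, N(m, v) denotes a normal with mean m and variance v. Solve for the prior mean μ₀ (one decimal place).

μ₀ = 15.5

With known observation variance, the Normal–Normal posterior has precision τ_n = τ₀ + n/σ² and mean μ_n = (τ₀μ₀ + (n/σ²)x̄)/τ_n.
Here τ₀ = 1/74.6 = 0.013405 and τ_data = 26/95.3 = 0.272823, so τ_n = 0.286228.
Rearranging for μ₀: μ₀ = (μ_n·τ_n − τ_data·x̄)/τ₀ = (8.5419·0.286228 − 0.272823·8.2) / 0.013405 = 0.207782/0.013405 ≈ 15.5.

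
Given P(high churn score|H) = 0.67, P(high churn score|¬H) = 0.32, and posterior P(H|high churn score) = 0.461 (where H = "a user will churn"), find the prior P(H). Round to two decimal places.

P(H) = 0.29

In odds form, posterior odds = prior odds × likelihood ratio, so prior odds = posterior odds ÷ LR.
Posterior odds = 0.461/(1−0.461) = 0.8553. LR = 0.67/0.32 = 2.0938.
Prior odds = 0.8553/2.0938 = 0.4085, so P(H) = 0.4085/(1+0.4085) ≈ 0.29.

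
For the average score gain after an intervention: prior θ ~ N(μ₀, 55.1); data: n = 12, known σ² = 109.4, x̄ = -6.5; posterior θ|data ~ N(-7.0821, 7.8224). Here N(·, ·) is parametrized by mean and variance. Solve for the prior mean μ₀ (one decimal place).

μ₀ = -10.6

With known observation variance, the Normal–Normal posterior has precision τ_n = τ₀ + n/σ² and mean μ_n = (τ₀μ₀ + (n/σ²)x̄)/τ_n.
Here τ₀ = 1/55.1 = 0.018149 and τ_data = 12/109.4 = 0.109689, so τ_n = 0.127838.
Rearranging for μ₀: μ₀ = (μ_n·τ_n − τ_data·x̄)/τ₀ = (-7.0821·0.127838 − 0.109689·-6.5) / 0.018149 = -0.192383/0.018149 ≈ -10.6.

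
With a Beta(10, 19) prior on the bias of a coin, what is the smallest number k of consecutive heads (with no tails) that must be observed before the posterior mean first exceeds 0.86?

k = 107

After k heads and 0 tails the posterior is Beta(10+k, 19), with mean (10+k)/(10+19+k).
Set (10+k)/(29+k) > 0.86 and solve: k > (0.86·29 − 10)/(1 − 0.86) = 106.714.
The smallest integer exceeding 106.714 is 107.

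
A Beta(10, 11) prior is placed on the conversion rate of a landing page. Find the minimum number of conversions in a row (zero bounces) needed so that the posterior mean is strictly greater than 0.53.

k = 3

After k conversions and 0 bounces the posterior is Beta(10+k, 11), with mean (10+k)/(10+11+k).
Set (10+k)/(21+k) > 0.53 and solve: k > (0.53·21 − 10)/(1 − 0.53) = 2.404.
The smallest integer exceeding 2.404 is 3, and checking k=3: (13)/(24) = 0.5417 > 0.53.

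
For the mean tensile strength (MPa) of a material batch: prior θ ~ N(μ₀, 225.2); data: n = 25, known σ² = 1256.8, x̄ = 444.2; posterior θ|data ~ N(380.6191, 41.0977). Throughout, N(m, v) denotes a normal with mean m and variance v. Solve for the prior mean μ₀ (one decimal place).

With known observation variance, the Normal–Normal posterior has precision τ_n = τ₀ + n/σ² and mean μ_n = (τ₀μ₀ + (n/σ²)x̄)/τ_n.
Here τ₀ = 1/225.2 = 0.004440 and τ_data = 25/1256.8 = 0.019892, so τ_n = 0.024332.
Rearranging for μ₀: μ₀ = (μ_n·τ_n − τ_data·x̄)/τ₀ = (380.6191·0.024332 − 0.019892·444.2) / 0.004440 = 0.425198/0.004440 ≈ 95.8.

μ₀ = 95.8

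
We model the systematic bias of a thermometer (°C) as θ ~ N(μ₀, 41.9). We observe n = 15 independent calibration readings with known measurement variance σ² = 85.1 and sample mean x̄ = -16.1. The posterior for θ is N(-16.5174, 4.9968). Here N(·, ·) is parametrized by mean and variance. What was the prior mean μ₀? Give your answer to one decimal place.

With known observation variance, the Normal–Normal posterior has precision τ_n = τ₀ + n/σ² and mean μ_n = (τ₀μ₀ + (n/σ²)x̄)/τ_n.
Here τ₀ = 1/41.9 = 0.023866 and τ_data = 15/85.1 = 0.176263, so τ_n = 0.200129.
Rearranging for μ₀: μ₀ = (μ_n·τ_n − τ_data·x̄)/τ₀ = (-16.5174·0.200129 − 0.176263·-16.1) / 0.023866 = -0.467776/0.023866 ≈ -19.6.

μ₀ = -19.6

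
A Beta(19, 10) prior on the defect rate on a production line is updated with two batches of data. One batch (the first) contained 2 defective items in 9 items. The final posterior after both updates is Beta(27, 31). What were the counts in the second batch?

Sequential conjugate updates are equivalent to a single update on the pooled data, so total successes = posterior α − prior α and total failures = posterior β − prior β.
Total across both batches: 27−19=8 defective items, 31−10=21 good items.
Subtract the first batch: 8−2=6 defective items and 21−7=14 good items.

6 defective items and 14 good items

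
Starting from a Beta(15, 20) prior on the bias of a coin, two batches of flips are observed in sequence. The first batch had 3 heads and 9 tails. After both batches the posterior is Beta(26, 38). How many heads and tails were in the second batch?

Sequential conjugate updates are equivalent to a single update on the pooled data, so total successes = posterior α − prior α and total failures = posterior β − prior β.
Total across both batches: 26−15=11 heads, 38−20=18 tails.
Subtract the first batch: 11−3=8 heads and 18−9=9 tails.

8 heads and 9 tails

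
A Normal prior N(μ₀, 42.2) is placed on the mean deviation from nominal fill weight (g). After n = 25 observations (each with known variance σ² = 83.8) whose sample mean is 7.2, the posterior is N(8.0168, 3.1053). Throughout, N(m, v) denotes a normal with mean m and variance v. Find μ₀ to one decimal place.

With known observation variance, the Normal–Normal posterior has precision τ_n = τ₀ + n/σ² and mean μ_n = (τ₀μ₀ + (n/σ²)x̄)/τ_n.
Here τ₀ = 1/42.2 = 0.023697 and τ_data = 25/83.8 = 0.298329, so τ_n = 0.322026.
Rearranging for μ₀: μ₀ = (μ_n·τ_n − τ_data·x̄)/τ₀ = (8.0168·0.322026 − 0.298329·7.2) / 0.023697 = 0.433649/0.023697 ≈ 18.3.

μ₀ = 18.3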